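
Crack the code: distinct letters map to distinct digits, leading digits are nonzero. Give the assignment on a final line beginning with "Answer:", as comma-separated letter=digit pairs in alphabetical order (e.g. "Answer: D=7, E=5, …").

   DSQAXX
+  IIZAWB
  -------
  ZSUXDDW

Step 1. [Z] Z is the leading digit of a 7-digit sum of two 6-digit numbers; the final carry is exactly 1, so Z=1.
Step 2. [col 1: X + B ≡ W (mod 10)] column 1 (X + B ≡ W (mod 10), carry-in 0) doesn't pin X yet; pick X=7 and continue. So X=7.
Step 3. [col 1: X + B ≡ W (mod 10)] W=0 is one option consistent with column 1 (X + B ≡ W (mod 10), carry-in 0) — take it, so W=0.
Step 4. [col 1: X + B ≡ W (mod 10)] in column 1 we have X+B≡W with carry-in 0; given X=7, W=0 and digits 0,1,7 already taken and all letters distinct, that pins B to 3. So B=3.
Step 5. [col 2: X + W ≡ D (mod 10)] in column 2 we have X+W≡D with carry-in 1; given X=7, W=0 and digits 0,1,3,7 already taken and all letters distinct, that pins D to 8. So D=8.
Step 6. [col 3: A + A ≡ D (mod 10)] column 3 (A + A ≡ D (mod 10), carry-in 0) doesn't pin A yet; pick A=9 and continue. So A=9.
Step 7. [col 4: Q + Z ≡ X (mod 10)] column 4: given Z=1, X=7, carry-in 1, and digits 0,1,3,7,8,9 already taken and all letters distinct, Q+Z≡X (mod 10) forces Q=5, so Q=5.
Step 8. [col 5: S + I ≡ U (mod 10)] column 5: given nothing yet, carry-in 0, and digits 0,1,3,5,7,8,9 already taken and all letters distinct, S+I≡U (mod 10) forces U=6. So U=6.
Step 9. [col 5: S + I ≡ U (mod 10)] several values work for S in column 5 (S + I ≡ U (mod 10), carry-in 0); try S=2, so S=2.
Step 10. [col 5: S + I ≡ U (mod 10)] in column 5 we have S+I≡U with carry-in 0; given S=2, U=6 and digits 0,1,2,3,5,6,7,8,9 already taken and all letters distinct, that pins I to 4, so I=4.

Answer: A=9, B=3, D=8, I=4, Q=5, S=2, U=6, W=0, X=7, Z=1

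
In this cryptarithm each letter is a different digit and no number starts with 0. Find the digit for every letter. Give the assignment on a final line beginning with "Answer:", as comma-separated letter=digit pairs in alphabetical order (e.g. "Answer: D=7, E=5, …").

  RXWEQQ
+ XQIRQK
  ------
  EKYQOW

Step 1. [col 1: Q + K ≡ W (mod 10)] K=8 is one option consistent with column 1 (Q + K ≡ W (mod 10), carry-in 0) — take it, so K=8.
Step 2. [col 1: Q + K ≡ W (mod 10)] several values work for W in column 1 (Q + K ≡ W (mod 10), carry-in 0); try W=1. So W=1.
Step 3. [col 1: Q + K ≡ W (mod 10)] from column 1 (K=8, W=1, carry-in 0, digits 1,8 already taken and all letters distinct): Q must equal 3, so Q=3.
Step 4. [col 2: Q + Q ≡ O (mod 10)] in column 2 we have Q+Q≡O with carry-in 1; given Q=3 and digits 1,3,8 already taken and all letters distinct, that pins O to 7 ⇒ O=7.
Step 5. [col 3: E + R ≡ Q (mod 10)] several values work for E in column 3 (E + R ≡ Q (mod 10), carry-in 0); try E=9 ⇒ E=9.
Step 6. [col 3: E + R ≡ Q (mod 10)] from column 3 (E=9, Q=3, carry-in 0, digits 1,3,7,8,9 already taken and all letters distinct): R must equal 4 ⇒ R=4.
Step 7. [col 4: W + I ≡ Y (mod 10)] column 4 reads W+I+carry(1)=Y with W=1; with digits 1,3,4,7,8,9 already taken and all letters distinct, the only value for I is 0, so I=0.
Step 8. [col 4: W + I ≡ Y (mod 10)] from column 4 (W=1, I=0, carry-in 1, digits 0,1,3,4,7,8,9 already taken and all letters distinct): Y must equal 2, so Y=2.
Step 9. [col 5: X + Q ≡ K (mod 10)] column 5: given Q=3, K=8, carry-in 0, and digits 0,1,2,3,4,7,8,9 already taken and all letters distinct, X+Q≡K (mod 10) forces X=5, so X=5.

Answer: E=9, I=0, K=8, O=7, Q=3, R=4, W=1, X=5, Y=2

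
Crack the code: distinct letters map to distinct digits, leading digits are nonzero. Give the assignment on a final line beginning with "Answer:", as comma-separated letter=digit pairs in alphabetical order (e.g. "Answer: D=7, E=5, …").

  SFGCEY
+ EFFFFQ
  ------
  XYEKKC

Step 1. [col 1: Y + Q ≡ C (mod 10)] several values work for Q in column 1 (Y + Q ≡ C (mod 10), carry-in 0); try Q=3. So Q=3.
Step 2. [col 1: Y + Q ≡ C (mod 10)] no forcing yet in column 1 (carry-in 0); C=7 is free and consistent — try it. So C=7.
Step 3. [col 1: Y + Q ≡ C (mod 10)] column 1 reads Y+Q+carry(0)=C with Q=3, C=7; with digits 3,7 already taken and all letters distinct, the only value for Y is 4, so Y=4.
Step 4. [col 2: E + F ≡ K (mod 10)] column 2 (E + F ≡ K (mod 10), carry-in 0) doesn't pin K yet; pick K=0 and continue ⇒ K=0.
Step 5. [col 2: E + F ≡ K (mod 10)] no forcing yet in column 2 (carry-in 0); F=2 is free and consistent — try it ⇒ F=2.
Step 6. [col 2: E + F ≡ K (mod 10)] in column 2 we have E+F≡K with carry-in 0; given F=2, K=0 and digits 0,2,3,4,7 already taken and all letters distinct, that pins E to 8. So E=8.
Step 7. [col 4: G + F ≡ E (mod 10)] column 4: given F=2, E=8, carry-in 1, and digits 0,2,3,4,7,8 already taken and all letters distinct, G+F≡E (mod 10) forces G=5 ⇒ G=5.
Step 8. [col 6: S + E ≡ X (mod 10)] in column 6 we have S+E≡X with carry-in 0; given E=8 and digits 0,2,3,4,5,7,8 already taken and all letters distinct, that pins S to 1. So S=1.
Step 9. [col 6: S + E ≡ X (mod 10)] column 6: given S=1, E=8, carry-in 0, and digits 0,1,2,3,4,5,7,8 already taken and all letters distinct, S+E≡X (mod 10) forces X=9. So X=9.

Answer: C=7, E=8, F=2, G=5, K=0, Q=3, S=1, X=9, Y=4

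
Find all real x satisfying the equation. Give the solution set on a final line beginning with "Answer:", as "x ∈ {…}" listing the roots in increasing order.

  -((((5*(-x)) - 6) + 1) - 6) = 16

Step 1. [-((((5*(-x)) - 6) + 1) - 6) = 16] LHS negated; negate both sides, so neg: (((5*(-x)) - 6) + 1) - 6 = -16.
Step 2. [(((5*(-x)) - 6) + 1) - 6 = -16] add 6: x sits inside (… - 6), so sub: ((5*(-x)) - 6) + 1 = -10.
Step 3. [((5*(-x)) - 6) + 1 = -10] subtract 1: x sits inside (… + 1) ⇒ sub: (5*(-x)) - 6 = -11.
Step 4. [(5*(-x)) - 6 = -11] the outer -6 inverts by adding 6. So sub: 5*(-x) = -5.
Step 5. [5*(-x) = -5] LHS = 5·(…); ÷5 both sides ⇒ div: -x = -1.
Step 6. [-x = -1] flip signs both sides. So neg: x = 1.

Answer: x ∈ {1}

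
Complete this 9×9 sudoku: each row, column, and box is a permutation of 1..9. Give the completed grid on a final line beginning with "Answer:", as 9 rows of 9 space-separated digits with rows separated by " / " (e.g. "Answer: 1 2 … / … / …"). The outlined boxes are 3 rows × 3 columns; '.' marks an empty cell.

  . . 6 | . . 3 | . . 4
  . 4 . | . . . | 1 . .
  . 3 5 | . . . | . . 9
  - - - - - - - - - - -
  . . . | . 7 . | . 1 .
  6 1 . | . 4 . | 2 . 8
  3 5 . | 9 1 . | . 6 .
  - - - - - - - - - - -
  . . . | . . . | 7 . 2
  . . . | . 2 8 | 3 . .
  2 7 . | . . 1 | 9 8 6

Step 1. [r4c4∈{2,3,5,6,8}] across box 5, 8 lands solely at r4c4, so r4c4=8.
Step 2. [r8c4∈{4,5,6,7}] across row 8, 7 lands solely at r8c4 ⇒ r8c4=7.
Step 3. [r5c6∈{5}] nothing but 5 survives at r5c6, so r5c6=5.
Step 4. [r6c3∈{2,4,7,8}] r6c3 is the only open cell in row 6 admitting 8, so r6c3=8.
Step 5. [r3c7∈{6,8}] 6 has one home in col 7: r3c7. So r3c7=6.
Step 6. [r1c7∈{5,8}] in col 7, 8 fits only at r1c7 ⇒ r1c7=8.
Step 7. [r5c3∈{7,9}] r5c3 is the only open cell in box 4 admitting 7. So r5c3=7.
Step 8. [r6c6∈{2}] nothing but 2 survives at r6c6 ⇒ r6c6=2.
Step 9. [r4c9∈{3,5}] across row 4, 3 lands solely at r4c9, so r4c9=3.
Step 10. [r7c2∈{6,8,9}] 8 has one home in col 2: r7c2, so r7c2=8.
Step 11. [r2c8∈{2,3,5,7}] across row 2, 3 lands solely at r2c8, so r2c8=3.
Step 12. [r8c9∈{1,5}] r8c9 is the only open cell in col 9 admitting 1 ⇒ r8c9=1.
Step 13. [r2c9∈{5,7}] r2c9 is the only open cell in col 9 admitting 5. So r2c9=5.
Step 14. [r7c3∈{1,3,4,9}] in col 3, 1 fits only at r7c3. So r7c3=1.
Step 15. [r9c3∈{3,4}] 3 has one home in col 3: r9c3. So r9c3=3.
Step 16. [r7c5∈{3,5,6,9}] across col 5, 3 lands solely at r7c5, so r7c5=3.
Step 17. [r7c6∈{4,6,9}] across box 8, 9 lands solely at r7c6, so r7c6=9.
Step 18. [r2c5∈{6,8,9}] r2c5 is the only open cell in col 5 admitting 6 ⇒ r2c5=6.
Step 19. [r2c4∈{2}] r2c4's peers cover all but 2, so r2c4=2.
Step 20. [r2c3∈{9}] r2c3 is down to just 9, so r2c3=9.
Step 21. [r8c3∈{4}] r8c3 has the single candidate 4, so r8c3=4.
Step 22. [r9c4∈{4,5}] across row 9, 4 lands solely at r9c4, so r9c4=4.
Step 23. [r7c1∈{5}] r7c1 has the single candidate 5. So r7c1=5.
Step 24. [r1c2∈{2}] nothing but 2 survives at r1c2, so r1c2=2.
Step 25. [r4c2∈{9}] r4c2 is down to just 9. So r4c2=9.
Step 26. [r2c6∈{7}] r2c6 is down to just 7. So r2c6=7.
Step 27. [r3c4∈{1}] only 1 remains possible at r3c4 ⇒ r3c4=1.
Step 28. [r1c8∈{7}] only 7 remains possible at r1c8. So r1c8=7.
Step 29. [r3c1∈{7,8}] across row 3, 7 lands solely at r3c1 ⇒ r3c1=7.
Step 30. [r1c5∈{5,9}] row 1 places 9 nowhere but r1c5. So r1c5=9.
Step 31. [r6c7∈{4}] only 4 remains possible at r6c7 ⇒ r6c7=4.
Step 32. [r1c4∈{5}] r1c4 is down to just 5, so r1c4=5.
Step 33. [r4c6∈{6}] nothing but 6 survives at r4c6. So r4c6=6.
Step 34. [r3c6∈{4}] r3c6 has the single candidate 4. So r3c6=4.
Step 35. [r8c2∈{6}] r8c2 has the single candidate 6, so r8c2=6.
Step 36. [r2c1∈{8}] nothing but 8 survives at r2c1, so r2c1=8.
Step 37. [r8c1∈{9}] nothing but 9 survives at r8c1. So r8c1=9.
Step 38. [r3c8∈{2}] only 2 remains possible at r3c8 ⇒ r3c8=2.
Step 39. [r7c8∈{4}] r7c8 is down to just 4, so r7c8=4.
Step 40. [r5c4∈{3}] r5c4 has the single candidate 3 ⇒ r5c4=3.
Step 41. [r3c5∈{8}] r3c5 has the single candidate 8. So r3c5=8.
Step 42. [r4c1∈{4}] r4c1 is down to just 4 ⇒ r4c1=4.
Step 43. [r7c4∈{6}] nothing but 6 survives at r7c4, so r7c4=6.
Step 44. [r1c1∈{1}] r1c1 has the single candidate 1. So r1c1=1.
Step 45. [r4c7∈{5}] nothing but 5 survives at r4c7, so r4c7=5.
Step 46. [r6c9∈{7}] nothing but 7 survives at r6c9, so r6c9=7.
Step 47. [r4c3∈{2}] only 2 remains possible at r4c3. So r4c3=2.
Step 48. [r8c8∈{5}] r8c8's peers cover all but 5 ⇒ r8c8=5.
Step 49. [r9c5∈{5}] nothing but 5 survives at r9c5, so r9c5=5.
Step 50. [r5c8∈{9}] r5c8 has the single candidate 9. So r5c8=9.

Answer: 1 2 6 5 9 3 8 7 4 / 8 4 9 2 6 7 1 3 5 / 7 3 5 1 8 4 6 2 9 / 4 9 2 8 7 6 5 1 3 / 6 1 7 3 4 5 2 9 8 / 3 5 8 9 1 2 4 6 7 / 5 8 1 6 3 9 7 4 2 / 9 6 4 7 2 8 3 5 1 / 2 7 3 4 5 1 9 8 6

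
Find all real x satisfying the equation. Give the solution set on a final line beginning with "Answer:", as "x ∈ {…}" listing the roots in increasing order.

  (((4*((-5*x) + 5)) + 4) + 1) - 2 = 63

Step 1. [(((4*((-5*x) + 5)) + 4) + 1) - 2 = 63] peel the -2: add 2 from each side, so sub: ((4*((-5*x) + 5)) + 4) + 1 = 65.
Step 2. [((4*((-5*x) + 5)) + 4) + 1 = 65] the outer +1 inverts by subtracting 1 ⇒ sub: (4*((-5*x) + 5)) + 4 = 64.
Step 3. [(4*((-5*x) + 5)) + 4 = 64] 4 comes off first (subtract 4), so sub: 4*((-5*x) + 5) = 60.
Step 4. [4*((-5*x) + 5) = 60] 4 out front; divide by 4. So div: (-5*x) + 5 = 15.
Step 5. [(-5*x) + 5 = 15] peel the +5: subtract 5 from each side. So sub: -5*x = 10.
Step 6. [-5*x = 10] -5 out front; divide by -5. So div: x = -2.

Answer: x ∈ {-2}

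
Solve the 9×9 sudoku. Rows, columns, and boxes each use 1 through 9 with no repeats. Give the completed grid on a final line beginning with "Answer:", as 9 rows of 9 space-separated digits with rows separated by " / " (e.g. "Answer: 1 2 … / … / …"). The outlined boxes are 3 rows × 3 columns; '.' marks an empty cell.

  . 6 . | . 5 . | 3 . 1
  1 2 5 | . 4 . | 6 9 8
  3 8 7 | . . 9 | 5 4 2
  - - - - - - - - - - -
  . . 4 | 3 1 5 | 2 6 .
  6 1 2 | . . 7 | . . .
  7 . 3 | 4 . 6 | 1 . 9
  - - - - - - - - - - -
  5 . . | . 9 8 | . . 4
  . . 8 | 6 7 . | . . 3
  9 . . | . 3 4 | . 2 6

Step 1. [r8c6∈{1,2}] across col 6, 1 lands solely at r8c6 ⇒ r8c6=1.
Step 2. [r5c5∈{8}] r5c5 is down to just 8, so r5c5=8.
Step 3. [r7c7∈{7}] only 7 remains possible at r7c7 ⇒ r7c7=7.
Step 4. [r5c9∈{5}] nothing but 5 survives at r5c9. So r5c9=5.
Step 5. [r1c4∈{2,7,8}] r1c4 is the only open cell in row 1 admitting 8 ⇒ r1c4=8.
Step 6. [r8c1∈{2,4}] row 8 places 2 nowhere but r8c1. So r8c1=2.
Step 7. [r7c8∈{1}] r7c8's peers cover all but 1. So r7c8=1.
Step 8. [r8c8∈{5}] only 5 remains possible at r8c8. So r8c8=5.
Step 9. [r1c6∈{2}] r1c6 is down to just 2, so r1c6=2.
Step 10. [r4c9∈{7}] r4c9's peers cover all but 7. So r4c9=7.
Step 11. [r2c4∈{7}] only 7 remains possible at r2c4. So r2c4=7.
Step 12. [r5c4∈{9}] r5c4 is down to just 9. So r5c4=9.
Step 13. [r6c5∈{2}] only 2 remains possible at r6c5, so r6c5=2.
Step 14. [r3c4∈{1}] only 1 remains possible at r3c4 ⇒ r3c4=1.
Step 15. [r7c3∈{6}] r7c3's peers cover all but 6, so r7c3=6.
Step 16. [r6c2∈{5}] only 5 remains possible at r6c2. So r6c2=5.
Step 17. [r4c2∈{9}] nothing but 9 survives at r4c2, so r4c2=9.
Step 18. [r9c2∈{7}] r9c2 is down to just 7. So r9c2=7.
Step 19. [r7c4∈{2}] r7c4's peers cover all but 2. So r7c4=2.
Step 20. [r7c2∈{3}] only 3 remains possible at r7c2 ⇒ r7c2=3.
Step 21. [r9c3∈{1}] r9c3 is down to just 1, so r9c3=1.
Step 22. [r5c8∈{3}] nothing but 3 survives at r5c8, so r5c8=3.
Step 23. [r6c8∈{8}] r6c8's peers cover all but 8 ⇒ r6c8=8.
Step 24. [r1c3∈{9}] r1c3 has the single candidate 9 ⇒ r1c3=9.
Step 25. [r8c2∈{4}] r8c2 is down to just 4, so r8c2=4.
Step 26. [r9c7∈{8}] r9c7 is down to just 8, so r9c7=8.
Step 27. [r9c4∈{5}] r9c4 has the single candidate 5 ⇒ r9c4=5.
Step 28. [r4c1∈{8}] only 8 remains possible at r4c1 ⇒ r4c1=8.
Step 29. [r5c7∈{4}] only 4 remains possible at r5c7 ⇒ r5c7=4.
Step 30. [r3c5∈{6}] r3c5's peers cover all but 6 ⇒ r3c5=6.
Step 31. [r8c7∈{9}] only 9 remains possible at r8c7. So r8c7=9.
Step 32. [r2c6∈{3}] r2c6 has the single candidate 3 ⇒ r2c6=3.
Step 33. [r1c8∈{7}] r1c8 is down to just 7, so r1c8=7.
Step 34. [r1c1∈{4}] only 4 remains possible at r1c1. So r1c1=4.

Answer: 4 6 9 8 5 2 3 7 1 / 1 2 5 7 4 3 6 9 8 / 3 8 7 1 6 9 5 4 2 / 8 9 4 3 1 5 2 6 7 / 6 1 2 9 8 7 4 3 5 / 7 5 3 4 2 6 1 8 9 / 5 3 6 2 9 8 7 1 4 / 2 4 8 6 7 1 9 5 3 / 9 7 1 5 3 4 8 2 6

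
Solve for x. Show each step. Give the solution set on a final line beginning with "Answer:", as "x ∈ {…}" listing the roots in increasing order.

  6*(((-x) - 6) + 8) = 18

Step 1. [6*(((-x) - 6) + 8) = 18] divide by the outer 6, so div: ((-x) - 6) + 8 = 3.
Step 2. [((-x) - 6) + 8 = 3] peel the +8: subtract 8 from each side ⇒ sub: (-x) - 6 = -5.
Step 3. [(-x) - 6 = -5] -6 is outermost — add 6 both sides ⇒ sub: -x = 1.
Step 4. [-x = 1] flip signs both sides ⇒ neg: x = -1.

Answer: x ∈ {-1}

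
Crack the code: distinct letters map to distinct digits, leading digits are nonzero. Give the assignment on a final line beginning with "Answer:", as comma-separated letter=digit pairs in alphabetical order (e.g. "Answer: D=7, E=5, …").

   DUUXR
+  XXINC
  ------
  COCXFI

Step 1. [col 1: R + C ≡ I (mod 10)] several values work for R in column 1 (R + C ≡ I (mod 10), carry-in 0); try R=4. So R=4.
Step 2. [col 1: R + C ≡ I (mod 10)] column 1 (R + C ≡ I (mod 10), carry-in 0) doesn't pin C yet; pick C=1 and continue. So C=1.
Step 3. [col 1: R + C ≡ I (mod 10)] from column 1 (R=4, C=1, carry-in 0, digits 1,4 already taken and all letters distinct): I must equal 5 ⇒ I=5.
Step 4. [col 2: X + N ≡ F (mod 10)] column 2 (X + N ≡ F (mod 10), carry-in 0) doesn't pin F yet; pick F=2 and continue ⇒ F=2.
Step 5. [col 2: X + N ≡ F (mod 10)] column 2 (X + N ≡ F (mod 10), carry-in 0) doesn't pin X yet; pick X=3 and continue, so X=3.
Step 6. [col 2: X + N ≡ F (mod 10)] column 2: given X=3, F=2, carry-in 0, and digits 1,2,3,4,5 already taken and all letters distinct, X+N≡F (mod 10) forces N=9. So N=9.
Step 7. [col 3: U + I ≡ X (mod 10)] column 3: given I=5, X=3, carry-in 1, and digits 1,2,3,4,5,9 already taken and all letters distinct, U+I≡X (mod 10) forces U=7, so U=7.
Step 8. [col 5: D + X ≡ O (mod 10)] column 5 reads D+X+carry(1)=O with X=3; with digits 1,2,3,4,5,7,9 already taken and all letters distinct, the only value for O is 0. So O=0.
Step 9. [col 5: D + X ≡ O (mod 10)] in column 5 we have D+X≡O with carry-in 1; given X=3, O=0 and digits 0,1,2,3,4,5,7,9 already taken and all letters distinct, that pins D to 6. So D=6.

Answer: C=1, D=6, F=2, I=5, N=9, O=0, R=4, U=7, X=3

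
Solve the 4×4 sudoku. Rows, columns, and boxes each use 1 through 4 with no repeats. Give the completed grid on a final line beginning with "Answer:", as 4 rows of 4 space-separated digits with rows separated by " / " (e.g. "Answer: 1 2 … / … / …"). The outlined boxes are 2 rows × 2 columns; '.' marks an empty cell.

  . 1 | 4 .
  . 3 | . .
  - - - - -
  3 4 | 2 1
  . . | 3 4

Step 1. [r1c1∈{2}] r1c1 has the single candidate 2. So r1c1=2.
Step 2. [r2c3∈{1}] r2c3 is down to just 1, so r2c3=1.
Step 3. [r4c2∈{2}] nothing but 2 survives at r4c2. So r4c2=2.
Step 4. [r2c4∈{2}] only 2 remains possible at r2c4 ⇒ r2c4=2.
Step 5. [r2c1∈{4}] nothing but 4 survives at r2c1 ⇒ r2c1=4.
Step 6. [r1c4∈{3}] nothing but 3 survives at r1c4 ⇒ r1c4=3.
Step 7. [r4c1∈{1}] nothing but 1 survives at r4c1 ⇒ r4c1=1.

Answer: 2 1 4 3 / 4 3 1 2 / 3 4 2 1 / 1 2 3 4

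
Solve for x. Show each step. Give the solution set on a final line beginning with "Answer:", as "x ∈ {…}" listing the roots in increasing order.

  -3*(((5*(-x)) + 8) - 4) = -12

Step 1. [-3*(((5*(-x)) + 8) - 4) = -12] -3 out front; divide by -3, so div: ((5*(-x)) + 8) - 4 = 4.
Step 2. [((5*(-x)) + 8) - 4 = 4] 4 comes off first (add 4), so sub: (5*(-x)) + 8 = 8.
Step 3. [(5*(-x)) + 8 = 8] peel the +8: subtract 8 from each side ⇒ sub: 5*(-x) = 0.
Step 4. [5*(-x) = 0] 5·(inner) — divide through by 5 ⇒ div: -x = 0.
Step 5. [-x = 0] leading − — multiply by −1, so neg: x = 0.

Answer: x ∈ {0}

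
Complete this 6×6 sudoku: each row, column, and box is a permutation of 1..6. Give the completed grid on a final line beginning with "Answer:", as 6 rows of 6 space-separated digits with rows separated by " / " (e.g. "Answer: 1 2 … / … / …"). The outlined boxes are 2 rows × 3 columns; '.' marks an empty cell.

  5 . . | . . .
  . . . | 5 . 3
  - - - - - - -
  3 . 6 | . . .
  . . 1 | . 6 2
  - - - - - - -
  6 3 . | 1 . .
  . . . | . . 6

Step 1. [r3c4∈{4}] only 4 remains possible at r3c4. So r3c4=4.
Step 2. [r2c2∈{1,2,4,6}] across row 2, 6 lands solely at r2c2, so r2c2=6.
Step 3. [r6c5∈{2,3,4,5}] col 5 places 3 nowhere but r6c5, so r6c5=3.
Step 4. [r6c4∈{2}] r6c4's peers cover all but 2 ⇒ r6c4=2.
Step 5. [r2c1∈{1,2,4}] 2 has one home in col 1: r2c1, so r2c1=2.
Step 6. [r2c3∈{4}] r2c3's peers cover all but 4 ⇒ r2c3=4.
Step 7. [r4c2∈{4,5}] r4c2 is the only open cell in row 4 admitting 5 ⇒ r4c2=5.
Step 8. [r1c2∈{1}] only 1 remains possible at r1c2 ⇒ r1c2=1.
Step 9. [r1c6∈{4}] r1c6 has the single candidate 4 ⇒ r1c6=4.
Step 10. [r5c6∈{5}] r5c6's peers cover all but 5. So r5c6=5.
Step 11. [r4c1∈{4}] only 4 remains possible at r4c1 ⇒ r4c1=4.
Step 12. [r3c6∈{1}] r3c6 has the single candidate 1. So r3c6=1.
Step 13. [r1c3∈{3}] only 3 remains possible at r1c3, so r1c3=3.
Step 14. [r6c1∈{1}] only 1 remains possible at r6c1 ⇒ r6c1=1.
Step 15. [r6c3∈{5}] nothing but 5 survives at r6c3 ⇒ r6c3=5.
Step 16. [r4c4∈{3}] r4c4 is down to just 3. So r4c4=3.
Step 17. [r2c5∈{1}] r2c5's peers cover all but 1, so r2c5=1.
Step 18. [r5c3∈{2}] r5c3 is down to just 2. So r5c3=2.
Step 19. [r1c4∈{6}] r1c4 is down to just 6, so r1c4=6.
Step 20. [r1c5∈{2}] r1c5 has the single candidate 2. So r1c5=2.
Step 21. [r6c2∈{4}] nothing but 4 survives at r6c2 ⇒ r6c2=4.
Step 22. [r5c5∈{4}] nothing but 4 survives at r5c5 ⇒ r5c5=4.
Step 23. [r3c5∈{5}] only 5 remains possible at r3c5 ⇒ r3c5=5.
Step 24. [r3c2∈{2}] r3c2 is down to just 2. So r3c2=2.

Answer: 5 1 3 6 2 4 / 2 6 4 5 1 3 / 3 2 6 4 5 1 / 4 5 1 3 6 2 / 6 3 2 1 4 5 / 1 4 5 2 3 6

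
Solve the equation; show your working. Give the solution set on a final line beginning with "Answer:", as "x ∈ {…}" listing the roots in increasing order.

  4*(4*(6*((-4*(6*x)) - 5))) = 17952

Step 1. [4*(4*(6*((-4*(6*x)) - 5))) = 17952] 4·(inner) — divide through by 4. So div: 4*(6*((-4*(6*x)) - 5)) = 4488.
Step 2. [4*(6*((-4*(6*x)) - 5)) = 4488] LHS = 4·(…); ÷4 both sides ⇒ div: 6*((-4*(6*x)) - 5) = 1122.
Step 3. [6*((-4*(6*x)) - 5) = 1122] LHS = 6·(…); ÷6 both sides ⇒ div: (-4*(6*x)) - 5 = 187.
Step 4. [(-4*(6*x)) - 5 = 187] peel the -5: add 5 from each side ⇒ sub: -4*(6*x) = 192.
Step 5. [-4*(6*x) = 192] LHS = -4·(…); ÷-4 both sides ⇒ div: 6*x = -48.
Step 6. [6*x = -48] leading coefficient 6: divide by 6 ⇒ div: x = -8.

Answer: x ∈ {-8}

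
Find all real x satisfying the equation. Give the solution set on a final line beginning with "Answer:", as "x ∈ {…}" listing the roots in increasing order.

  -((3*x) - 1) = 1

Step 1. [-((3*x) - 1) = 1] flip signs both sides. So neg: (3*x) - 1 = -1.
Step 2. [(3*x) - 1 = -1] 1 comes off first (add 1). So sub: 3*x = 0.
Step 3. [3*x = 0] 3 out front; divide by 3. So div: x = 0.

Answer: x ∈ {0}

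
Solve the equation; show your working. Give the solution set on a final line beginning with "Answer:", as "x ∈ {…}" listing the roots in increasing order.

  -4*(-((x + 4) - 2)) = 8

Step 1. [-4*(-((x + 4) - 2)) = 8] LHS = -4·(…); ÷-4 both sides, so div: -((x + 4) - 2) = -2.
Step 2. [-((x + 4) - 2) = -2] flip signs both sides, so neg: (x + 4) - 2 = 2.
Step 3. [(x + 4) - 2 = 2] peel the -2: add 2 from each side ⇒ sub: x + 4 = 4.
Step 4. [x + 4 = 4] 4 comes off first (subtract 4), so sub: x = 0.

Answer: x ∈ {0}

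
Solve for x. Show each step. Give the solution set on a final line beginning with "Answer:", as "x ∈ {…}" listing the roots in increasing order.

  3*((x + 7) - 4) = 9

Step 1. [3*((x + 7) - 4) = 9] divide by the outer 3, so div: (x + 7) - 4 = 3.
Step 2. [(x + 7) - 4 = 3] the outer -4 inverts by adding 4. So sub: x + 7 = 7.
Step 3. [x + 7 = 7] the outer +7 inverts by subtracting 7 ⇒ sub: x = 0.

Answer: x ∈ {0}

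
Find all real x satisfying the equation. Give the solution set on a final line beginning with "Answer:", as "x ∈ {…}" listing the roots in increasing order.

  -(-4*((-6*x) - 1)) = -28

Step 1. [-(-4*((-6*x) - 1)) = -28] flip signs both sides ⇒ neg: -4*((-6*x) - 1) = 28.
Step 2. [-4*((-6*x) - 1) = 28] leading coefficient -4: divide by -4. So div: (-6*x) - 1 = -7.
Step 3. [(-6*x) - 1 = -7] -1 is outermost — add 1 both sides. So sub: -6*x = -6.
Step 4. [-6*x = -6] leading coefficient -6: divide by -6. So div: x = 1.

Answer: x ∈ {1}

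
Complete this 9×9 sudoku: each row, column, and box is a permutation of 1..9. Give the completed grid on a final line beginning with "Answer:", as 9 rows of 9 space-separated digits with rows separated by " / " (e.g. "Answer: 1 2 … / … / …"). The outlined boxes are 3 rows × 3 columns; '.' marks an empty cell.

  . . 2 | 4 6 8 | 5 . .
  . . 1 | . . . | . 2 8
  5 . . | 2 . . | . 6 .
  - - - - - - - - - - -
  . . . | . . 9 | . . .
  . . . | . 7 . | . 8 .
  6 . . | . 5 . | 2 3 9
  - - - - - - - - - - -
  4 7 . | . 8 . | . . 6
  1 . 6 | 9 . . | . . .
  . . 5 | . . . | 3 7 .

Step 1. [r7c6∈{1,2,3,5}] row 7 places 2 nowhere but r7c6 ⇒ r7c6=2.
Step 2. [r2c4∈{3,5,7}] in col 4, 7 fits only at r2c4, so r2c4=7.
Step 3. [r4c5∈{1,2,3,4}] in col 5, 2 fits only at r4c5 ⇒ r4c5=2.
Step 4. [r6c3∈{4,7,8}] row 6 places 7 nowhere but r6c3. So r6c3=7.
Step 5. [r7c4∈{1,3,5}] 5 has one home in col 4: r7c4, so r7c4=5.
Step 6. [r7c3∈{3,9}] across row 7, 3 lands solely at r7c3, so r7c3=3.
Step 7. [r1c1∈{3,7,9}] in col 1, 7 fits only at r1c1 ⇒ r1c1=7.
Step 8. [r2c2∈{3,4,6,9}] r2c2 is the only open cell in row 2 admitting 6 ⇒ r2c2=6.
Step 9. [r2c7∈{4,9}] r2c7 is the only open cell in row 2 admitting 4. So r2c7=4.
Step 10. [r8c6∈{3,4,7}] row 8 places 7 nowhere but r8c6 ⇒ r8c6=7.
Step 11. [r8c5∈{3,4}] in row 8, 3 fits only at r8c5 ⇒ r8c5=3.
Step 12. [r9c5∈{1,4}] across col 5, 4 lands solely at r9c5. So r9c5=4.
Step 13. [r3c5∈{1,9}] across col 5, 1 lands solely at r3c5 ⇒ r3c5=1.
Step 14. [r3c6∈{3}] r3c6 has the single candidate 3, so r3c6=3.
Step 15. [r2c1∈{3,9}] across row 2, 3 lands solely at r2c1, so r2c1=3.
Step 16. [r4c1∈{8}] r4c1 is down to just 8. So r4c1=8.
Step 17. [r4c3∈{4}] r4c3's peers cover all but 4. So r4c3=4.
Step 18. [r1c2∈{9}] r1c2 has the single candidate 9 ⇒ r1c2=9.
Step 19. [r5c9∈{1,4,5}] r5c9 is the only open cell in box 6 admitting 4. So r5c9=4.
Step 20. [r5c2∈{1,2,3,5}] r5c2 is the only open cell in row 5 admitting 5, so r5c2=5.
Step 21. [r9c2∈{2,8}] r9c2 is the only open cell in row 9 admitting 8. So r9c2=8.
Step 22. [r5c4∈{1,3,6}] across row 5, 3 lands solely at r5c4. So r5c4=3.
Step 23. [r1c8∈{1}] only 1 remains possible at r1c8, so r1c8=1.
Step 24. [r7c7∈{1,9}] in row 7, 1 fits only at r7c7, so r7c7=1.
Step 25. [r5c6∈{1,6}] r5c6 is the only open cell in row 5 admitting 1 ⇒ r5c6=1.
Step 26. [r4c9∈{1,5,7}] in col 9, 1 fits only at r4c9. So r4c9=1.
Step 27. [r4c7∈{6,7}] row 4 places 7 nowhere but r4c7, so r4c7=7.
Step 28. [r8c9∈{2,5}] across col 9, 5 lands solely at r8c9, so r8c9=5.
Step 29. [r5c1∈{2,9}] 2 has one home in row 5: r5c1. So r5c1=2.
Step 30. [r9c6∈{6}] only 6 remains possible at r9c6 ⇒ r9c6=6.
Step 31. [r3c9∈{7}] r3c9 has the single candidate 7 ⇒ r3c9=7.
Step 32. [r7c8∈{9}] r7c8's peers cover all but 9. So r7c8=9.
Step 33. [r9c4∈{1}] nothing but 1 survives at r9c4, so r9c4=1.
Step 34. [r3c3∈{8}] r3c3 has the single candidate 8, so r3c3=8.
Step 35. [r4c8∈{5}] r4c8 is down to just 5 ⇒ r4c8=5.
Step 36. [r2c6∈{5}] r2c6 has the single candidate 5, so r2c6=5.
Step 37. [r5c7∈{6}] r5c7 has the single candidate 6 ⇒ r5c7=6.
Step 38. [r9c9∈{2}] r9c9 has the single candidate 2. So r9c9=2.
Step 39. [r6c6∈{4}] r6c6's peers cover all but 4 ⇒ r6c6=4.
Step 40. [r3c7∈{9}] r3c7 is down to just 9 ⇒ r3c7=9.
Step 41. [r9c1∈{9}] only 9 remains possible at r9c1 ⇒ r9c1=9.
Step 42. [r6c2∈{1}] r6c2's peers cover all but 1 ⇒ r6c2=1.
Step 43. [r8c8∈{4}] only 4 remains possible at r8c8, so r8c8=4.
Step 44. [r4c4∈{6}] r4c4 is down to just 6. So r4c4=6.
Step 45. [r3c2∈{4}] nothing but 4 survives at r3c2 ⇒ r3c2=4.
Step 46. [r4c2∈{3}] only 3 remains possible at r4c2, so r4c2=3.
Step 47. [r6c4∈{8}] only 8 remains possible at r6c4. So r6c4=8.
Step 48. [r2c5∈{9}] r2c5 is down to just 9. So r2c5=9.
Step 49. [r5c3∈{9}] r5c3 has the single candidate 9 ⇒ r5c3=9.
Step 50. [r1c9∈{3}] only 3 remains possible at r1c9 ⇒ r1c9=3.
Step 51. [r8c2∈{2}] nothing but 2 survives at r8c2, so r8c2=2.
Step 52. [r8c7∈{8}] nothing but 8 survives at r8c7, so r8c7=8.

Answer: 7 9 2 4 6 8 5 1 3 / 3 6 1 7 9 5 4 2 8 / 5 4 8 2 1 3 9 6 7 / 8 3 4 6 2 9 7 5 1 / 2 5 9 3 7 1 6 8 4 / 6 1 7 8 5 4 2 3 9 / 4 7 3 5 8 2 1 9 6 / 1 2 6 9 3 7 8 4 5 / 9 8 5 1 4 6 3 7 2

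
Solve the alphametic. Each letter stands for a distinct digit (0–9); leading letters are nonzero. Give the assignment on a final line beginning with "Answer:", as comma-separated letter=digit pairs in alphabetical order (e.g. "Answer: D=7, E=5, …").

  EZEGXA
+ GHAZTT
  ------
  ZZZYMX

Step 1. [col 1: A + T ≡ X (mod 10)] several values work for A in column 1 (A + T ≡ X (mod 10), carry-in 0); try A=5, so A=5.
Step 2. [col 1: A + T ≡ X (mod 10)] column 1 (A + T ≡ X (mod 10), carry-in 0) doesn't pin T yet; pick T=8 and continue. So T=8.
Step 3. [col 1: A + T ≡ X (mod 10)] column 1: given A=5, T=8, carry-in 0, and digits 5,8 already taken and all letters distinct, A+T≡X (mod 10) forces X=3, so X=3.
Step 4. [col 2: X + T ≡ M (mod 10)] in column 2 we have X+T≡M with carry-in 1; given X=3, T=8 and digits 3,5,8 already taken and all letters distinct, that pins M to 2, so M=2.
Step 5. [col 3: G + Z ≡ Y (mod 10)] column 3 (G + Z ≡ Y (mod 10), carry-in 1) doesn't pin Z yet; pick Z=7 and continue ⇒ Z=7.
Step 6. [col 3: G + Z ≡ Y (mod 10)] column 3 (G + Z ≡ Y (mod 10), carry-in 1) doesn't pin Y yet; pick Y=4 and continue. So Y=4.
Step 7. [col 3: G + Z ≡ Y (mod 10)] column 3: given Z=7, Y=4, carry-in 1, and digits 2,3,4,5,7,8 already taken and all letters distinct, G+Z≡Y (mod 10) forces G=6. So G=6.
Step 8. [col 4: E + A ≡ Z (mod 10)] column 4: given A=5, Z=7, carry-in 1, and digits 2,3,4,5,6,7,8 already taken and all letters distinct, E+A≡Z (mod 10) forces E=1. So E=1.
Step 9. [col 5: Z + H ≡ Z (mod 10)] from column 5 (Z=7, carry-in 0, digits 1,2,3,4,5,6,7,8 already taken and all letters distinct): H must equal 0, so H=0.

Answer: A=5, E=1, G=6, H=0, M=2, T=8, X=3, Y=4, Z=7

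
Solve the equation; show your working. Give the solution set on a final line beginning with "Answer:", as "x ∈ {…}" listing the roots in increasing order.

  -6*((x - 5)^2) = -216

Step 1. [-6*((x - 5)^2) = -216] -6·(inner) — divide through by -6 ⇒ div: (x - 5)^2 = 36.
Step 2. [(x - 5)^2 = 36] LHS squared, RHS 36 ≥ 0: apply √ (±). So sqrt: x - 5 = 6 or -6.
Step 3. [x - 5 = 6 or -6] 5 comes off first (add 5). So sub: x = 11 or -1.

Answer: x ∈ {-1, 11}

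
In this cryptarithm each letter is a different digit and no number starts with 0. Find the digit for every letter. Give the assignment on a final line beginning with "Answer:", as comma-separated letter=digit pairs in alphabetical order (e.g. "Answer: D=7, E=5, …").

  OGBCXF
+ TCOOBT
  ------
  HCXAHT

Step 1. [col 1: F + T ≡ T (mod 10)] in column 1 we have F+T≡T with carry-in 0; given nothing yet and all letters distinct, none taken yet, that pins F to 0 ⇒ F=0.
Step 2. [col 1: F + T ≡ T (mod 10)] no forcing yet in column 1 (carry-in 0); T=3 is free and consistent — try it ⇒ T=3.
Step 3. [col 2: X + B ≡ H (mod 10)] no forcing yet in column 2 (carry-in 0); H=8 is free and consistent — try it, so H=8.
Step 4. [col 2: X + B ≡ H (mod 10)] X=1 is one option consistent with column 2 (X + B ≡ H (mod 10), carry-in 0) — take it. So X=1.
Step 5. [col 2: X + B ≡ H (mod 10)] column 2: given X=1, H=8, carry-in 0, and digits 0,1,3,8 already taken and all letters distinct, X+B≡H (mod 10) forces B=7 ⇒ B=7.
Step 6. [col 3: C + O ≡ A (mod 10)] C=2 is one option consistent with column 3 (C + O ≡ A (mod 10), carry-in 0) — take it, so C=2.
Step 7. [col 3: C + O ≡ A (mod 10)] from column 3 (C=2, carry-in 0, digits 0,1,2,3,7,8 already taken and all letters distinct): A must equal 6, so A=6.
Step 8. [col 3: C + O ≡ A (mod 10)] from column 3 (C=2, A=6, carry-in 0, digits 0,1,2,3,6,7,8 already taken and all letters distinct): O must equal 4. So O=4.
Step 9. [col 5: G + C ≡ C (mod 10)] column 5: given C=2, carry-in 1, and digits 0,1,2,3,4,6,7,8 already taken and all letters distinct, G+C≡C (mod 10) forces G=9. So G=9.

Answer: A=6, B=7, C=2, F=0, G=9, H=8, O=4, T=3, X=1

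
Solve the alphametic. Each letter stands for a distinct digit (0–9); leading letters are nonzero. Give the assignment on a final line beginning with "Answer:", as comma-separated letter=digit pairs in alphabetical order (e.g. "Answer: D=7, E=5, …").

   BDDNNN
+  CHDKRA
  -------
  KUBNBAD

Step 1. [col 1: N + A ≡ D (mod 10)] column 1 (N + A ≡ D (mod 10), carry-in 0) doesn't pin N yet; pick N=4 and continue. So N=4.
Step 2. [col 1: N + A ≡ D (mod 10)] no forcing yet in column 1 (carry-in 0); D=7 is free and consistent — try it ⇒ D=7.
Step 3. [K] the sum has 7 digits but both addends have 6; that extra leading digit K is the final carry, namely 1 ⇒ K=1.
Step 4. [col 1: N + A ≡ D (mod 10)] column 1 reads N+A+carry(0)=D with N=4, D=7; with digits 1,4,7 already taken and all letters distinct, the only value for A is 3. So A=3.
Step 5. [col 2: N + R ≡ A (mod 10)] column 2: given N=4, A=3, carry-in 0, and digits 1,3,4,7 already taken and all letters distinct, N+R≡A (mod 10) forces R=9 ⇒ R=9.
Step 6. [col 3: N + K ≡ B (mod 10)] column 3: given N=4, K=1, carry-in 1, and digits 1,3,4,7,9 already taken and all letters distinct, N+K≡B (mod 10) forces B=6, so B=6.
Step 7. [col 5: D + H ≡ B (mod 10)] column 5: given D=7, B=6, carry-in 1, and digits 1,3,4,6,7,9 already taken and all letters distinct, D+H≡B (mod 10) forces H=8 ⇒ H=8.
Step 8. [col 6: B + C ≡ U (mod 10)] column 6: given B=6, carry-in 1, and digits 1,3,4,6,7,8,9 already taken and all letters distinct, B+C≡U (mod 10) forces C=5, so C=5.
Step 9. [col 6: B + C ≡ U (mod 10)] in column 6 we have B+C≡U with carry-in 1; given B=6, C=5 and digits 1,3,4,5,6,7,8,9 already taken and all letters distinct, that pins U to 2, so U=2.

Answer: A=3, B=6, C=5, D=7, H=8, K=1, N=4, R=9, U=2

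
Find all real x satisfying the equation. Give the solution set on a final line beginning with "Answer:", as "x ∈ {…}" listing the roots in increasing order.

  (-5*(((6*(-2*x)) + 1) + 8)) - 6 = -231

Step 1. [(-5*(((6*(-2*x)) + 1) + 8)) - 6 = -231] add 6: x sits inside (… - 6) ⇒ sub: -5*(((6*(-2*x)) + 1) + 8) = -225.
Step 2. [-5*(((6*(-2*x)) + 1) + 8) = -225] -5 out front; divide by -5 ⇒ div: ((6*(-2*x)) + 1) + 8 = 45.
Step 3. [((6*(-2*x)) + 1) + 8 = 45] peel the +8: subtract 8 from each side. So sub: (6*(-2*x)) + 1 = 37.
Step 4. [(6*(-2*x)) + 1 = 37] the outer +1 inverts by subtracting 1 ⇒ sub: 6*(-2*x) = 36.
Step 5. [6*(-2*x) = 36] divide by the outer 6, so div: -2*x = 6.
Step 6. [-2*x = 6] -2·(inner) — divide through by -2, so div: x = -3.

Answer: x ∈ {-3}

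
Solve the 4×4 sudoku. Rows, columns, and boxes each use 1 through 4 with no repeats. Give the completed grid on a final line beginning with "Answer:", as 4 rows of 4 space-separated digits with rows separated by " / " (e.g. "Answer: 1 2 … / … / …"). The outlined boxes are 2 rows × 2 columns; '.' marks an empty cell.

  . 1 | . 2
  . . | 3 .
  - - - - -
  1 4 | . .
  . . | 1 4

Step 1. [r2c2∈{2}] r2c2 has the single candidate 2 ⇒ r2c2=2.
Step 2. [r1c1∈{3,4}] 3 has one home in row 1: r1c1, so r1c1=3.
Step 3. [r3c4∈{3}] r3c4 is down to just 3, so r3c4=3.
Step 4. [r4c1∈{2}] r4c1 has the single candidate 2 ⇒ r4c1=2.
Step 5. [r4c2∈{3}] r4c2's peers cover all but 3 ⇒ r4c2=3.
Step 6. [r1c3∈{4}] r1c3's peers cover all but 4, so r1c3=4.
Step 7. [r3c3∈{2}] nothing but 2 survives at r3c3. So r3c3=2.
Step 8. [r2c4∈{1}] r2c4 has the single candidate 1. So r2c4=1.
Step 9. [r2c1∈{4}] only 4 remains possible at r2c1. So r2c1=4.

Answer: 3 1 4 2 / 4 2 3 1 / 1 4 2 3 / 2 3 1 4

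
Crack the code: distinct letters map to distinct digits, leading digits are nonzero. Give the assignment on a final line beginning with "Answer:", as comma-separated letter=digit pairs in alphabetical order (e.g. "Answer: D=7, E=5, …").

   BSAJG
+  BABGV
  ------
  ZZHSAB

Step 1. [col 1: G + V ≡ B (mod 10)] B=5 is one option consistent with column 1 (G + V ≡ B (mod 10), carry-in 0) — take it, so B=5.
Step 2. [col 1: G + V ≡ B (mod 10)] several values work for G in column 1 (G + V ≡ B (mod 10), carry-in 0); try G=8 ⇒ G=8.
Step 3. [col 1: G + V ≡ B (mod 10)] column 1: given G=8, B=5, carry-in 0, and digits 5,8 already taken and all letters distinct, G+V≡B (mod 10) forces V=7. So V=7.
Step 4. [Z] adding two 5-digit numbers gives at most 5+1 digits, and here it does — Z is that final carry and must be 1, so Z=1.
Step 5. [col 2: J + G ≡ A (mod 10)] column 2 (J + G ≡ A (mod 10), carry-in 1) doesn't pin J yet; pick J=4 and continue. So J=4.
Step 6. [col 2: J + G ≡ A (mod 10)] column 2 reads J+G+carry(1)=A with J=4, G=8; with digits 1,4,5,7,8 already taken and all letters distinct, the only value for A is 3. So A=3.
Step 7. [col 3: A + B ≡ S (mod 10)] column 3: given A=3, B=5, carry-in 1, and digits 1,3,4,5,7,8 already taken and all letters distinct, A+B≡S (mod 10) forces S=9 ⇒ S=9.
Step 8. [col 4: S + A ≡ H (mod 10)] in column 4 we have S+A≡H with carry-in 0; given S=9, A=3 and digits 1,3,4,5,7,8,9 already taken and all letters distinct, that pins H to 2 ⇒ H=2.

Answer: A=3, B=5, G=8, H=2, J=4, S=9, V=7, Z=1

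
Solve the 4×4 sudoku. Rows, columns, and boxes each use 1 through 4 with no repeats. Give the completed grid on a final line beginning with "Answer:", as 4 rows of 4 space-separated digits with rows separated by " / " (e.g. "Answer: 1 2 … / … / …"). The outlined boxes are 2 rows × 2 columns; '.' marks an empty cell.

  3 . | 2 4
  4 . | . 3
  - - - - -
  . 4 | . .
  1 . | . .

Step 1. [r3c4∈{1,2}] in col 4, 1 fits only at r3c4. So r3c4=1.
Step 2. [r4c2∈{2,3}] in col 2, 3 fits only at r4c2 ⇒ r4c2=3.
Step 3. [r2c3∈{1}] only 1 remains possible at r2c3 ⇒ r2c3=1.
Step 4. [r2c2∈{2}] r2c2 is down to just 2 ⇒ r2c2=2.
Step 5. [r1c2∈{1}] r1c2 has the single candidate 1. So r1c2=1.
Step 6. [r3c3∈{3}] nothing but 3 survives at r3c3, so r3c3=3.
Step 7. [r4c3∈{4}] r4c3 is down to just 4. So r4c3=4.
Step 8. [r4c4∈{2}] r4c4 is down to just 2, so r4c4=2.
Step 9. [r3c1∈{2}] only 2 remains possible at r3c1, so r3c1=2.

Answer: 3 1 2 4 / 4 2 1 3 / 2 4 3 1 / 1 3 4 2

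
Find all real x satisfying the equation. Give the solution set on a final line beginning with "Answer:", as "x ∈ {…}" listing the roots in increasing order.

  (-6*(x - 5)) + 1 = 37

Step 1. [(-6*(x - 5)) + 1 = 37] +1 is outermost — subtract 1 both sides, so sub: -6*(x - 5) = 36.
Step 2. [-6*(x - 5) = 36] LHS = -6·(…); ÷-6 both sides ⇒ div: x - 5 = -6.
Step 3. [x - 5 = -6] the outer -5 inverts by adding 5 ⇒ sub: x = -1.

Answer: x ∈ {-1}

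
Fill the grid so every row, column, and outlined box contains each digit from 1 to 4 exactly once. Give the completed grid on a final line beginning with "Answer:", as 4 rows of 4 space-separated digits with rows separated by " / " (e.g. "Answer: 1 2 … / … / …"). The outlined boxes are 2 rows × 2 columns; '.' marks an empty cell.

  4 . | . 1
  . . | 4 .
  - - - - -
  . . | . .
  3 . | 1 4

Step 1. [r4c2∈{2}] r4c2 has the single candidate 2 ⇒ r4c2=2.
Step 2. [r1c3∈{2,3}] across row 1, 2 lands solely at r1c3. So r1c3=2.
Step 3. [r3c1∈{1}] r3c1's peers cover all but 1, so r3c1=1.
Step 4. [r2c4∈{3}] nothing but 3 survives at r2c4. So r2c4=3.
Step 5. [r1c2∈{3}] r1c2's peers cover all but 3 ⇒ r1c2=3.
Step 6. [r3c4∈{2}] only 2 remains possible at r3c4. So r3c4=2.
Step 7. [r3c3∈{3}] only 3 remains possible at r3c3 ⇒ r3c3=3.
Step 8. [r3c2∈{4}] r3c2 is down to just 4 ⇒ r3c2=4.
Step 9. [r2c1∈{2}] r2c1's peers cover all but 2, so r2c1=2.
Step 10. [r2c2∈{1}] r2c2 has the single candidate 1, so r2c2=1.

Answer: 4 3 2 1 / 2 1 4 3 / 1 4 3 2 / 3 2 1 4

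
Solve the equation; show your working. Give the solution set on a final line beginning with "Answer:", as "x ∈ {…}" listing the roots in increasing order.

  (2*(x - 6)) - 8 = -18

Step 1. [(2*(x - 6)) - 8 = -18] 2 | LHS and 2 | -18: pull 2 out. So factor: (x - 6) - 4 = -9.
Step 2. [(x - 6) - 4 = -9] add 4: x sits inside (… - 4). So sub: x - 6 = -5.
Step 3. [x - 6 = -5] peel the -6: add 6 from each side ⇒ sub: x = 1.

Answer: x ∈ {1}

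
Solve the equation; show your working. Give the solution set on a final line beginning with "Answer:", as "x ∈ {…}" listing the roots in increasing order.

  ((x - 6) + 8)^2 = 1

Step 1. [((x - 6) + 8)^2 = 1] LHS squared, RHS 1 ≥ 0: apply √ (±). So sqrt: (x - 6) + 8 = 1 or -1.
Step 2. [(x - 6) + 8 = 1 or -1] 8 comes off first (subtract 8). So sub: x - 6 = -7 or -9.
Step 3. [x - 6 = -7 or -9] -6 is outermost — add 6 both sides. So sub: x = -1 or -3.

Answer: x ∈ {-3, -1}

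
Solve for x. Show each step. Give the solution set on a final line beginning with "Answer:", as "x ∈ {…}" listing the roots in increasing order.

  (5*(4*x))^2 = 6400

Step 1. [(5*(4*x))^2 = 6400] 6400 ≥ 0, LHS is (·)² — take ±√, so sqrt: 5*(4*x) = 80 or -80.
Step 2. [5*(4*x) = 80 or -80] 5·(inner) — divide through by 5, so div: 4*x = 16 or -16.
Step 3. [4*x = 16 or -16] 4 out front; divide by 4, so div: x = 4 or -4.

Answer: x ∈ {-4, 4}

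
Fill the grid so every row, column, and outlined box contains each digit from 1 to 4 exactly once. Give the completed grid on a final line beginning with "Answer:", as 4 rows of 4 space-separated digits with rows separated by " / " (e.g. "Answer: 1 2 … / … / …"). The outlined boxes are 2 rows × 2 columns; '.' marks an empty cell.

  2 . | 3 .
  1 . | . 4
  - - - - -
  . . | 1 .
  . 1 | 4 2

Step 1. [r3c4∈{3}] nothing but 3 survives at r3c4. So r3c4=3.
Step 2. [r3c1∈{4}] r3c1 has the single candidate 4. So r3c1=4.
Step 3. [r2c3∈{2}] r2c3 has the single candidate 2, so r2c3=2.
Step 4. [r1c2∈{4}] r1c2 is down to just 4. So r1c2=4.
Step 5. [r3c2∈{2}] r3c2 has the single candidate 2 ⇒ r3c2=2.
Step 6. [r4c1∈{3}] only 3 remains possible at r4c1, so r4c1=3.
Step 7. [r1c4∈{1}] r1c4 is down to just 1. So r1c4=1.
Step 8. [r2c2∈{3}] r2c2 is down to just 3, so r2c2=3.

Answer: 2 4 3 1 / 1 3 2 4 / 4 2 1 3 / 3 1 4 2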